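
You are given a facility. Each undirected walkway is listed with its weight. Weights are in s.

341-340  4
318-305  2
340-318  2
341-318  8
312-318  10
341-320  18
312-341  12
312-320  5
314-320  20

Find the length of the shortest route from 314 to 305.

Settle nodes by increasing distance from 314:
314: 0
320: 20  (via 314)
312: 25  (via 320)
318: 35  (via 312)
340: 37  (via 318)
305: 37  (via 318)
Shortest route: 314 → 320 → 312 → 318 → 305 = 37 s.

37 s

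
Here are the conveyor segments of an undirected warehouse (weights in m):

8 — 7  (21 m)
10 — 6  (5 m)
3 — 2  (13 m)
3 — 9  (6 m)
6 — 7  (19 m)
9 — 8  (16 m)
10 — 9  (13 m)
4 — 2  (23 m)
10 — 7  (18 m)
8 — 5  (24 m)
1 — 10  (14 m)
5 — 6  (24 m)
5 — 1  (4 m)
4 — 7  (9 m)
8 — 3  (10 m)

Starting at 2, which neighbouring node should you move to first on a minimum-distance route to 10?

3

Compare a few routes:
2 - 4 - 7 - 10: 23+9+18 = 50
2 - 3 - 9 - 10: 13+6+13 = 32
2 - 3 - 8 - 9 - 10: 13+10+16+13 = 52
Cheapest is 2 - 3 - 9 - 10 at 32 m.
So from 2 the first move is to 3.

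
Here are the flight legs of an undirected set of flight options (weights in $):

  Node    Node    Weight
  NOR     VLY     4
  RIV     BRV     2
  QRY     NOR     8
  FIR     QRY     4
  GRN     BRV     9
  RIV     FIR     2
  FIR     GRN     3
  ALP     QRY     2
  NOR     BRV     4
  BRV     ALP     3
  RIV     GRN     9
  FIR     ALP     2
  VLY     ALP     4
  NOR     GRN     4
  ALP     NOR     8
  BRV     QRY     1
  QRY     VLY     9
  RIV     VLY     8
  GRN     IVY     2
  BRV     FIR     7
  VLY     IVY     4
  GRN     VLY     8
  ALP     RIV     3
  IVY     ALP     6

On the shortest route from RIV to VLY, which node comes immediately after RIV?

Compare a few routes:
RIV–VLY: 8 = 8
RIV–ALP–VLY: 3+4 = 7
RIV–FIR–ALP–VLY: 2+2+4 = 8
Cheapest is RIV–ALP–VLY at $7.
So from RIV the first move is to ALP.

ALP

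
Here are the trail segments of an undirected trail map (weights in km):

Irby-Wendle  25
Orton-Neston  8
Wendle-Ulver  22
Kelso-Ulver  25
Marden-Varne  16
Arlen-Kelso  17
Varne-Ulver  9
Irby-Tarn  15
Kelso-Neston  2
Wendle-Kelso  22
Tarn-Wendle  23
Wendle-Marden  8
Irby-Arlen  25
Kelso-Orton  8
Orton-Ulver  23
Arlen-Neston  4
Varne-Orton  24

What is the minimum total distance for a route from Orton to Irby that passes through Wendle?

55 km

Shortest Orton→Wendle: Orton–Kelso–Wendle = 30
Shortest Wendle→Irby: Wendle–Irby = 25
Total via Wendle: 30 + 25 = 55 km.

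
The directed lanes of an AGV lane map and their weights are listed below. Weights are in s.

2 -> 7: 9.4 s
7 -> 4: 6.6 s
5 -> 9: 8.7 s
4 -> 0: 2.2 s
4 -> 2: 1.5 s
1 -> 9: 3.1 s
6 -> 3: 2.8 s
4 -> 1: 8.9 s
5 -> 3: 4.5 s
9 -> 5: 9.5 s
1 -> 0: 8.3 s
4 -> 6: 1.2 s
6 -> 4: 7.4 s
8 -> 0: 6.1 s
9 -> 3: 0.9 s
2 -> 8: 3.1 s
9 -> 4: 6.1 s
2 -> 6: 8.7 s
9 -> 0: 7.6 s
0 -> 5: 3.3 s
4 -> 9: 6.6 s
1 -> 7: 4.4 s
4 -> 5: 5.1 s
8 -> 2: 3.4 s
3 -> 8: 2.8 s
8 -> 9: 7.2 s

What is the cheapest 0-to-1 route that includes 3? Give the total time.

32.8 s

Best 0 to 3: 0 → 5 → 3 costing 7.8
Best 3 to 1: 3 → 8 → 9 → 4 → 1 costing 25
Total via 3: 7.8 + 25 = 32.8 s.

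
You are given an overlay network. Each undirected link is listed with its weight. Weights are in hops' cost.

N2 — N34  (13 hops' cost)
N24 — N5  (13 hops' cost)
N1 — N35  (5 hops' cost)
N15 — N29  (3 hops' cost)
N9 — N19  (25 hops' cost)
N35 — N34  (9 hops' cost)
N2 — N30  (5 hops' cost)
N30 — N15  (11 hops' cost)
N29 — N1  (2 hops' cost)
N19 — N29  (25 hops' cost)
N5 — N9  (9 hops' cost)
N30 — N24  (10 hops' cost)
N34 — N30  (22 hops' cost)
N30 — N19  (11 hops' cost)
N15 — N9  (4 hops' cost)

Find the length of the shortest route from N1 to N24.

26 hops' cost

Running Dijkstra from N1:
N1: 0
N29: 2  (via N1)
N15: 5  (via N29)
N35: 5  (via N1)
N9: 9  (via N15)
N34: 14  (via N35)
N30: 16  (via N15)
N5: 18  (via N9)
N2: 21  (via N30)
N24: 26  (via N30)
Shortest route: N1 → N29 → N15 → N30 → N24 = 26 hops' cost.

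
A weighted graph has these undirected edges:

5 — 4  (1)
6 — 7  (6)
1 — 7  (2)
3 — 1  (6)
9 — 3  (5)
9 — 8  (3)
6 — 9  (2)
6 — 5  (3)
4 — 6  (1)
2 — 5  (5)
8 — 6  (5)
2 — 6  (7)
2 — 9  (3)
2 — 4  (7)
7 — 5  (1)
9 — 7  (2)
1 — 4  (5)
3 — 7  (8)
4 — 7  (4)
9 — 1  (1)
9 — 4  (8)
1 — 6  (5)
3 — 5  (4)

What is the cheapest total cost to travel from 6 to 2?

Shortest distances from 6:
6: 0
4: 1  (via 6)
5: 2  (via 4)
9: 2  (via 6)
1: 3  (via 9)
7: 3  (via 5)
2: 5  (via 9)
Shortest route: 6 → 9 → 2 = 5.

5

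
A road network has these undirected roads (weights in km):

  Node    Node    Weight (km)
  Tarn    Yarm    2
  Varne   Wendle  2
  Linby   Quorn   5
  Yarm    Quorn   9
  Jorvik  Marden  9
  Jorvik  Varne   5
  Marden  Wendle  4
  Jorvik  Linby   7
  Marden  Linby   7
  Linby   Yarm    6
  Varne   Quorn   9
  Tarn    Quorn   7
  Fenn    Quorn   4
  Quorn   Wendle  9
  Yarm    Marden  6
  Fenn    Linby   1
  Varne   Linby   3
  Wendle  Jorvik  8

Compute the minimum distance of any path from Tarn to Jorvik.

15 km

Compare a few routes:
Tarn–Yarm–Marden–Jorvik: 2+6+9 = 17
Tarn–Yarm–Linby–Varne–Jorvik: 2+6+3+5 = 16
Tarn–Yarm–Linby–Jorvik: 2+6+7 = 15
Cheapest is Tarn–Yarm–Linby–Jorvik at 15 km.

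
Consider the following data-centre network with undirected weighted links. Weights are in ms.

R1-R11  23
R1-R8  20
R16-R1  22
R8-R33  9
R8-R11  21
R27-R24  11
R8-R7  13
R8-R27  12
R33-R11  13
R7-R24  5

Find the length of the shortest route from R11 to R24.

39 ms

Compare a few routes:
R11 - R8 - R27 - R24: 21+12+11 = 44
R11 - R33 - R8 - R7 - R24: 13+9+13+5 = 40
R11 - R33 - R8 - R27 - R24: 13+9+12+11 = 45
R11 - R8 - R7 - R24: 21+13+5 = 39
The minimum is 39 ms via R11 - R8 - R7 - R24.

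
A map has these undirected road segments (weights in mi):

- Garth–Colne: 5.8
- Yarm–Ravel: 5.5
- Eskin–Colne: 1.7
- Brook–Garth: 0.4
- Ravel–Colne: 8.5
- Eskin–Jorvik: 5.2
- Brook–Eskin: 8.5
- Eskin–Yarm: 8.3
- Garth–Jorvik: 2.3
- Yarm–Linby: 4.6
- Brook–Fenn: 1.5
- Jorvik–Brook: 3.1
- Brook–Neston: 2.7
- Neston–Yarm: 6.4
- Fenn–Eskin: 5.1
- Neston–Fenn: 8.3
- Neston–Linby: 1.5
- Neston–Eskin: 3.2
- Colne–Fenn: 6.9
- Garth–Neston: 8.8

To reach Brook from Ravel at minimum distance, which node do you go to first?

Candidate routes:
Ravel - Yarm - Linby - Neston - Brook: 5.5+4.6+1.5+2.7 = 14.3
Ravel - Yarm - Neston - Brook: 5.5+6.4+2.7 = 14.6
Cheapest is Ravel - Yarm - Linby - Neston - Brook at 14.3 mi.
So from Ravel the first move is to Yarm.

Yarm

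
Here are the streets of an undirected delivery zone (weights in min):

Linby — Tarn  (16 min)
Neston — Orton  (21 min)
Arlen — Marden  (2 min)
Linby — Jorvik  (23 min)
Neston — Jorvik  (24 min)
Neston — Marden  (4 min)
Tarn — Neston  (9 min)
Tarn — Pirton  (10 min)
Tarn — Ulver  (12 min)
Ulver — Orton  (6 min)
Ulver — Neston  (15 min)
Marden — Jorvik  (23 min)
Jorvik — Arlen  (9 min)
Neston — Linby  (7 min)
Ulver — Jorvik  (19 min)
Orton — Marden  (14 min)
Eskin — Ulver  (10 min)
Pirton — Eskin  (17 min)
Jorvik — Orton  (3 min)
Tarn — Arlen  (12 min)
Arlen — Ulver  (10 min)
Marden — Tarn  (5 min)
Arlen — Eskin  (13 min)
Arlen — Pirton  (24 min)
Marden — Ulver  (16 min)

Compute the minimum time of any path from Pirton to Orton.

Compare a few routes:
Pirton → Tarn → Marden → Arlen → Jorvik → Orton: 10+5+2+9+3 = 29
Pirton → Tarn → Ulver → Orton: 10+12+6 = 28
Pirton → Tarn → Marden → Orton: 10+5+14 = 29
Cheapest is Pirton → Tarn → Ulver → Orton at 28 min.

28 min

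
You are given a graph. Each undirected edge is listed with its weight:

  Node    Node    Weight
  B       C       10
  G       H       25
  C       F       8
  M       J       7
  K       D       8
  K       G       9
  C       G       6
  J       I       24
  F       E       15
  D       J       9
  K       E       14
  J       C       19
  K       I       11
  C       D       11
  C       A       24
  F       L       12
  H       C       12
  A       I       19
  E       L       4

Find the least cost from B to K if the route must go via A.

64

Shortest B→A: B → C → A = 34
Best A to K: A → I → K costing 30
Total via A: 34 + 30 = 64.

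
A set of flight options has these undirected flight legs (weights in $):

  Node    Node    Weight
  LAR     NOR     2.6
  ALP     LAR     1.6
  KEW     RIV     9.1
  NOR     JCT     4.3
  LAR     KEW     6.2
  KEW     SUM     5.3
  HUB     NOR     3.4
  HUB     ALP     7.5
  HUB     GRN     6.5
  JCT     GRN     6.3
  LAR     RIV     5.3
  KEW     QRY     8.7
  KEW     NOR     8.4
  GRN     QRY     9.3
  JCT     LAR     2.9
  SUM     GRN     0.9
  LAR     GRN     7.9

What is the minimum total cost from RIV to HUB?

$11.3

Candidate routes:
RIV → LAR → JCT → NOR → HUB: 5.3+2.9+4.3+3.4 = 15.9
RIV → LAR → ALP → HUB: 5.3+1.6+7.5 = 14.4
RIV → LAR → NOR → HUB: 5.3+2.6+3.4 = 11.3
Cheapest is RIV → LAR → NOR → HUB at $11.3.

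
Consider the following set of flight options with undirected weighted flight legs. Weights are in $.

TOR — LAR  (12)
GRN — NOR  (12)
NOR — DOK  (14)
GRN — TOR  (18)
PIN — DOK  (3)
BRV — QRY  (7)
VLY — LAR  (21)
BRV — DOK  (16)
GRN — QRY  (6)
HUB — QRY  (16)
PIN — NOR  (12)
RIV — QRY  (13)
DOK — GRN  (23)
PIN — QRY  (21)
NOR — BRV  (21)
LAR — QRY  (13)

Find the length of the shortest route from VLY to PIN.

Candidate routes:
VLY - LAR - QRY - PIN: 21+13+21 = 55
VLY - LAR - QRY - BRV - DOK - PIN: 21+13+7+16+3 = 60
Cheapest is VLY - LAR - QRY - PIN at $55.

$55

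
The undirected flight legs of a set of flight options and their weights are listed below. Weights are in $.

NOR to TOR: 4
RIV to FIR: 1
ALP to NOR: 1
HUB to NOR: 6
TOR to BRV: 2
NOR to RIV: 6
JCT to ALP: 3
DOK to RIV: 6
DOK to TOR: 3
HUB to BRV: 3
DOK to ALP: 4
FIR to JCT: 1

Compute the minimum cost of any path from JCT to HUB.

Candidate routes:
JCT–ALP–NOR–TOR–BRV–HUB: 3+1+4+2+3 = 13
JCT–ALP–NOR–HUB: 3+1+6 = 10
Cheapest is JCT–ALP–NOR–HUB at $10.

$10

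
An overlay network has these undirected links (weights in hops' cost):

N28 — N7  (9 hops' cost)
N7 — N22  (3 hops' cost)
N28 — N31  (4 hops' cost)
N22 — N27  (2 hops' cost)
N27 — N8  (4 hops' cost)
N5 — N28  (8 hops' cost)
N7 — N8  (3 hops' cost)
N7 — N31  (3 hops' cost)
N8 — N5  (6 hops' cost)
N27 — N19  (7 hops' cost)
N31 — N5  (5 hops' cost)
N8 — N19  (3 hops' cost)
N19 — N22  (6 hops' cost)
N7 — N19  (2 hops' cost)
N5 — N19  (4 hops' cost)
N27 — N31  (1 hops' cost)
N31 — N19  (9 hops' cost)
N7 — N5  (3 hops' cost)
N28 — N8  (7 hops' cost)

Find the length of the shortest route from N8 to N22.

6 hops' cost

Enumerating some paths:
N8 - N7 - N22: 3+3 = 6
N8 - N19 - N7 - N22: 3+2+3 = 8
N8 - N19 - N22: 3+6 = 9
The minimum is 6 hops' cost via N8 - N7 - N22.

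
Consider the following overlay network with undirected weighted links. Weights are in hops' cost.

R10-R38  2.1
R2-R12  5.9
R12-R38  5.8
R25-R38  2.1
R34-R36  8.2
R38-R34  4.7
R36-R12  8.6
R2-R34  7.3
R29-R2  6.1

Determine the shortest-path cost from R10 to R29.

19.9 hops' cost

Enumerating some paths:
R10–R38–R12–R2–R29: 2.1+5.8+5.9+6.1 = 19.9
R10–R38–R34–R2–R29: 2.1+4.7+7.3+6.1 = 20.2
The minimum is 19.9 hops' cost via R10–R38–R12–R2–R29.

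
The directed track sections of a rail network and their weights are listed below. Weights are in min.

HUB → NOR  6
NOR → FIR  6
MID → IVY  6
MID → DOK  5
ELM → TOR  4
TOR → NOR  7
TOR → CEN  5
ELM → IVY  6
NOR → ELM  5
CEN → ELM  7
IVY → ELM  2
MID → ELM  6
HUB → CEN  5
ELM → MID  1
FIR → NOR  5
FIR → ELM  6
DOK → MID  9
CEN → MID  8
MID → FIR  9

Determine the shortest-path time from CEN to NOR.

18 min

Enumerating some paths:
CEN - MID - FIR - NOR: 8+9+5 = 22
CEN - ELM - TOR - NOR: 7+4+7 = 18
CEN - ELM - MID - FIR - NOR: 7+1+9+5 = 22
The minimum is 18 min via CEN - ELM - TOR - NOR.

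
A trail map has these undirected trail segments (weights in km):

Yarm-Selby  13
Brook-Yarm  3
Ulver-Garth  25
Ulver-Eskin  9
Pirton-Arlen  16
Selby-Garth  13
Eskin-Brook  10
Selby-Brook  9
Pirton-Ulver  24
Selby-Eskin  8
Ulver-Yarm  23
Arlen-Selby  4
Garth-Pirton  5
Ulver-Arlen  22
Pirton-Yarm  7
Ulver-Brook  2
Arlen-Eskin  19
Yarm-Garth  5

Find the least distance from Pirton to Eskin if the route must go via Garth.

Best Pirton to Garth: Pirton–Garth costing 5
Best Garth to Eskin: Garth–Yarm–Brook–Eskin costing 18
Total via Garth: 5 + 18 = 23 km.

23 km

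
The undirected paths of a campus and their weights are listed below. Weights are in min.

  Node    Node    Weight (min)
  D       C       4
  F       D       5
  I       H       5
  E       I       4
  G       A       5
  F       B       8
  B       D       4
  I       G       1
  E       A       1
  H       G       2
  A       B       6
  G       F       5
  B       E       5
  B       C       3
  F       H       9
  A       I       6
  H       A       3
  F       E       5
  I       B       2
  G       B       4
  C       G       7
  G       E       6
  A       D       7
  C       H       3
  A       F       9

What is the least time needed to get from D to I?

Candidate routes:
D - C - B - I: 4+3+2 = 9
D - B - I: 4+2 = 6
D - C - H - G - I: 4+3+2+1 = 10
D - B - G - I: 4+4+1 = 9
Cheapest is D - B - I at 6 min.

6 min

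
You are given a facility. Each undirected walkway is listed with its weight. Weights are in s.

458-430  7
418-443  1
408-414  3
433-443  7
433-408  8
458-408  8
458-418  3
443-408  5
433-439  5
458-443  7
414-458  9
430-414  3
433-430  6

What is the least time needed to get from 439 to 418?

Running Dijkstra from 439:
439: 0
433: 5  (via 439)
430: 11  (via 433)
443: 12  (via 433)
418: 13  (via 443)
Shortest route: 439–433–443–418 = 13 s.

13 s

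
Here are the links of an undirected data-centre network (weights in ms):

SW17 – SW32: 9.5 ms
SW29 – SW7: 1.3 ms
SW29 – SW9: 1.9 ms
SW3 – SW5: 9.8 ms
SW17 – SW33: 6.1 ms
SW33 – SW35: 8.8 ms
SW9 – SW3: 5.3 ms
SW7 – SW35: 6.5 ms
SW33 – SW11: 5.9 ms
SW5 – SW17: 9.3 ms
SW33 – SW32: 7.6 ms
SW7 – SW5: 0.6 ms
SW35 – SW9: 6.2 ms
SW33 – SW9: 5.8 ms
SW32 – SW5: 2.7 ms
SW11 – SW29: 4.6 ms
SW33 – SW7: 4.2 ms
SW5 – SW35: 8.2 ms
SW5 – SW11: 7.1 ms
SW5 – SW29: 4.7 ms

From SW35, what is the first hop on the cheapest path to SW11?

Enumerating some paths:
SW35 - SW7 - SW5 - SW11: 6.5+0.6+7.1 = 14.2
SW35 - SW7 - SW29 - SW11: 6.5+1.3+4.6 = 12.4
SW35 - SW9 - SW29 - SW11: 6.2+1.9+4.6 = 12.7
The minimum is 12.4 ms via SW35 - SW7 - SW29 - SW11.
So from SW35 the first move is to SW7.

SW7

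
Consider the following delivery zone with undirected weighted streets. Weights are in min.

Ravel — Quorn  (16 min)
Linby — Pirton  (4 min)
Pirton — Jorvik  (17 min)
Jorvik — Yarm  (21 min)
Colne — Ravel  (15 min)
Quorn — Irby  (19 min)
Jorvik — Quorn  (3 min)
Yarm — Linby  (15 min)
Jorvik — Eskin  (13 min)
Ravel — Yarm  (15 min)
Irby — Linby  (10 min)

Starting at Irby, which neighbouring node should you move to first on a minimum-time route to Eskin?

Quorn

Candidate routes:
Irby - Linby - Pirton - Jorvik - Eskin: 10+4+17+13 = 44
Irby - Linby - Yarm - Ravel - Quorn - Jorvik - Eskin: 10+15+15+16+3+13 = 72
Irby - Linby - Yarm - Jorvik - Eskin: 10+15+21+13 = 59
Irby - Quorn - Jorvik - Eskin: 19+3+13 = 35
The minimum is 35 min via Irby - Quorn - Jorvik - Eskin.
So from Irby the first move is to Quorn.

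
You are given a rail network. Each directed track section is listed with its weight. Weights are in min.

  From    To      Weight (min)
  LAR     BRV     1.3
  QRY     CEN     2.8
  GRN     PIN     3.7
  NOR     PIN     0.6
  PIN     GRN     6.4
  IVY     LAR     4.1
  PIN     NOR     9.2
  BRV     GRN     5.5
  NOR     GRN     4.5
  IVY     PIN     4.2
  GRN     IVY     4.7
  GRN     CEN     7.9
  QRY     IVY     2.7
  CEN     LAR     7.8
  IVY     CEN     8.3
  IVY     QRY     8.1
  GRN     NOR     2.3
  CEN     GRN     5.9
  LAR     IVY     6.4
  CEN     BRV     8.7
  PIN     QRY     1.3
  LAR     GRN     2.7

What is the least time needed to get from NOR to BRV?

10 min

Compare a few routes:
NOR - PIN - QRY - IVY - LAR - BRV: 0.6+1.3+2.7+4.1+1.3 = 10
NOR - PIN - QRY - CEN - BRV: 0.6+1.3+2.8+8.7 = 13.4
Cheapest is NOR - PIN - QRY - IVY - LAR - BRV at 10 min.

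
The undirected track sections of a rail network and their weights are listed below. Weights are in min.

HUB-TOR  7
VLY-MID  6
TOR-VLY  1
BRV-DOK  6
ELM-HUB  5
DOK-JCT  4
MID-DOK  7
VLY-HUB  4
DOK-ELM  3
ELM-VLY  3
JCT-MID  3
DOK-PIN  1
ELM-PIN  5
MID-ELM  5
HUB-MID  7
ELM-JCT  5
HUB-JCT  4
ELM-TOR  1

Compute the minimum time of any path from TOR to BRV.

Running Dijkstra from TOR:
TOR: 0
VLY: 1  (via TOR)
ELM: 1  (via TOR)
DOK: 4  (via ELM)
HUB: 5  (via VLY)
PIN: 5  (via DOK)
MID: 6  (via ELM)
JCT: 6  (via ELM)
BRV: 10  (via DOK)
Shortest route: TOR–ELM–DOK–BRV = 10 min.

10 min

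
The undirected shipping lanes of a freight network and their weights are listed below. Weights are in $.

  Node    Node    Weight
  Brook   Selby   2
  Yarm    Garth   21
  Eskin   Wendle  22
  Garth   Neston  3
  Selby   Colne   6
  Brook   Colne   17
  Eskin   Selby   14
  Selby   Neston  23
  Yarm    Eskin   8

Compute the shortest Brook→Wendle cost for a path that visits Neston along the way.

$79

Shortest Brook→Neston: Brook–Selby–Neston = 25
Shortest Neston→Wendle: Neston–Garth–Yarm–Eskin–Wendle = 54
Total via Neston: 25 + 54 = $79.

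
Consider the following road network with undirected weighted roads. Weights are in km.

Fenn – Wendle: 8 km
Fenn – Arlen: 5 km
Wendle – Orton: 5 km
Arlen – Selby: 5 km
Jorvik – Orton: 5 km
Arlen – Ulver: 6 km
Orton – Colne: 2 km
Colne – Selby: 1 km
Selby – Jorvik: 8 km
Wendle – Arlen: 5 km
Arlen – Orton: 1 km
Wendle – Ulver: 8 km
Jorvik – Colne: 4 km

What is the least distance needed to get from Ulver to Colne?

Settle nodes by increasing distance from Ulver:
Ulver: 0
Arlen: 6  (via Ulver)
Orton: 7  (via Arlen)
Wendle: 8  (via Ulver)
Colne: 9  (via Orton)
Shortest route: Ulver → Arlen → Orton → Colne = 9 km.

9 km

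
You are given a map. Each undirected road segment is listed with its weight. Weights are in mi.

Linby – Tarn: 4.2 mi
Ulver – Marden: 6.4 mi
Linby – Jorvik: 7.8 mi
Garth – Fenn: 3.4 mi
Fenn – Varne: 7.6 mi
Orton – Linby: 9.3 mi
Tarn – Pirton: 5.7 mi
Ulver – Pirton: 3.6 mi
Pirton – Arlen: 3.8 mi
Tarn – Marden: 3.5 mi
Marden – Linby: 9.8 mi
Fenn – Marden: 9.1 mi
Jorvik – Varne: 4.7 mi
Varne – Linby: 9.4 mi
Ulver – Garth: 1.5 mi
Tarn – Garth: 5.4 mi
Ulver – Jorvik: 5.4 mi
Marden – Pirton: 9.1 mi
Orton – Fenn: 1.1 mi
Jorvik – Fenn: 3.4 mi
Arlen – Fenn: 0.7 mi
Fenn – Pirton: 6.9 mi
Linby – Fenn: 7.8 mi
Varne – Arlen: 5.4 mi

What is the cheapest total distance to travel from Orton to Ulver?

Shortest distances from Orton:
Orton: 0
Fenn: 1.1  (via Orton)
Arlen: 1.8  (via Fenn)
Garth: 4.5  (via Fenn)
Jorvik: 4.5  (via Fenn)
Pirton: 5.6  (via Arlen)
Ulver: 6  (via Garth)
Shortest route: Orton → Fenn → Garth → Ulver = 6 mi.

6 mi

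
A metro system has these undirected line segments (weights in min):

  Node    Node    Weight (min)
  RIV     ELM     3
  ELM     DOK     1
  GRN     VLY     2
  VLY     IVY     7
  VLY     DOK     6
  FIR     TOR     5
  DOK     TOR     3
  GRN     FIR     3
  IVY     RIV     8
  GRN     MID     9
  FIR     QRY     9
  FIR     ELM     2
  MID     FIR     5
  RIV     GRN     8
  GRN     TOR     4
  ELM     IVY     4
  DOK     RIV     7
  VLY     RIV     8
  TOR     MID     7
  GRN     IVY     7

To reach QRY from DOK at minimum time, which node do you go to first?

Candidate routes:
DOK - TOR - FIR - QRY: 3+5+9 = 17
DOK - TOR - GRN - FIR - QRY: 3+4+3+9 = 19
DOK - ELM - FIR - QRY: 1+2+9 = 12
DOK - VLY - GRN - FIR - QRY: 6+2+3+9 = 20
Cheapest is DOK - ELM - FIR - QRY at 12 min.
So from DOK the first move is to ELM.

ELM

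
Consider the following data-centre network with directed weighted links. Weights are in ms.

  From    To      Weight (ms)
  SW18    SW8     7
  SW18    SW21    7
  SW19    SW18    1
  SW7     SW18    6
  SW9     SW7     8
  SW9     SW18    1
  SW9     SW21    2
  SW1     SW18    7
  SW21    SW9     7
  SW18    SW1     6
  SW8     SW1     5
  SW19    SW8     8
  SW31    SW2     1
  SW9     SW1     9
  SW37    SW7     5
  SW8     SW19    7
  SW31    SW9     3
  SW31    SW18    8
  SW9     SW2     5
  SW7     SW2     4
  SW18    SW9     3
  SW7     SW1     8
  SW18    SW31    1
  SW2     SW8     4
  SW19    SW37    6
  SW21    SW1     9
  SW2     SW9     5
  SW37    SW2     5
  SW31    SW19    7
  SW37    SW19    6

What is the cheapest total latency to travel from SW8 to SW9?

11 ms

Running Dijkstra from SW8:
SW8: 0
SW1: 5  (via SW8)
SW19: 7  (via SW8)
SW18: 8  (via SW19)
SW31: 9  (via SW18)
SW2: 10  (via SW31)
SW9: 11  (via SW18)
Shortest route: SW8–SW19–SW18–SW9 = 11 ms.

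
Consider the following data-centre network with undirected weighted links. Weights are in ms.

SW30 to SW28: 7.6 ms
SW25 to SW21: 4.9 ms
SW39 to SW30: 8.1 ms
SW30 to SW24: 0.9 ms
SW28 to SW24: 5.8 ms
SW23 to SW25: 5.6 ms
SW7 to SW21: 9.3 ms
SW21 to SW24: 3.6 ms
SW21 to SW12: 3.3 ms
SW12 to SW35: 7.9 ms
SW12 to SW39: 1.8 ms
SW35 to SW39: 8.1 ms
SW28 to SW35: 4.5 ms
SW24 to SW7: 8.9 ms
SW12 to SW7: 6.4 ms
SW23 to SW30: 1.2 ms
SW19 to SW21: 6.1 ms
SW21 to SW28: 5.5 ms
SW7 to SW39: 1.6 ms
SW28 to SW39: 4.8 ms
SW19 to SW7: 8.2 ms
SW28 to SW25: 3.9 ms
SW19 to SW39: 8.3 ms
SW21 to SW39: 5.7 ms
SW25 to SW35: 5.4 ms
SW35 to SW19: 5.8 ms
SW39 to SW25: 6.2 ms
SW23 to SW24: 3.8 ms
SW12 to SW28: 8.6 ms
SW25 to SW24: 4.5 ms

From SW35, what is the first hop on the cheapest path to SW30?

Candidate routes:
SW35 → SW25 → SW24 → SW30: 5.4+4.5+0.9 = 10.8
SW35 → SW28 → SW24 → SW30: 4.5+5.8+0.9 = 11.2
Cheapest is SW35 → SW25 → SW24 → SW30 at 10.8 ms.
So from SW35 the first move is to SW25.

SW25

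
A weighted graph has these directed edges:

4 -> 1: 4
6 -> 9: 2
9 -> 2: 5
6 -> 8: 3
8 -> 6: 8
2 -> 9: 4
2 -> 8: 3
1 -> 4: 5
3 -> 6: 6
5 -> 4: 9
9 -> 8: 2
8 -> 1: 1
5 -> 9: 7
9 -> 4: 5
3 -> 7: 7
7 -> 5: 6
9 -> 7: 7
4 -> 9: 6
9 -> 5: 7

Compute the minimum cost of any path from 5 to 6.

Shortest distances from 5:
5: 0
9: 7  (via 5)
4: 9  (via 5)
8: 9  (via 9)
1: 10  (via 8)
2: 12  (via 9)
7: 14  (via 9)
6: 17  (via 8)
Shortest route: 5–9–8–6 = 17.

17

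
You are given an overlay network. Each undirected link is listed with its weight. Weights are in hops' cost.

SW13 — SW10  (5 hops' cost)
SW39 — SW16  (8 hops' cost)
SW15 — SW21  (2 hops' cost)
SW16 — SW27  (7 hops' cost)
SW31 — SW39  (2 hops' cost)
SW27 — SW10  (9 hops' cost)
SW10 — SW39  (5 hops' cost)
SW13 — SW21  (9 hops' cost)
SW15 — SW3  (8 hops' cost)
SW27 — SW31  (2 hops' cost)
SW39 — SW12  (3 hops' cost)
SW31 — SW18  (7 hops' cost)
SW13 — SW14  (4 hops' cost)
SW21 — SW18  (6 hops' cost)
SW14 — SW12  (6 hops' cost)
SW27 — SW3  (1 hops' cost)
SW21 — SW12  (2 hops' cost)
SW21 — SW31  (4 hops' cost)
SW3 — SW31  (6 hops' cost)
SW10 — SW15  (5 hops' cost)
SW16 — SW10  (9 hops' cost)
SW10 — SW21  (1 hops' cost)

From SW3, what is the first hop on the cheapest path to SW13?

SW27

Enumerating some paths:
SW3 - SW27 - SW31 - SW39 - SW10 - SW13: 1+2+2+5+5 = 15
SW3 - SW31 - SW21 - SW10 - SW13: 6+4+1+5 = 16
SW3 - SW27 - SW10 - SW13: 1+9+5 = 15
SW3 - SW27 - SW31 - SW21 - SW10 - SW13: 1+2+4+1+5 = 13
The minimum is 13 hops' cost via SW3 - SW27 - SW31 - SW21 - SW10 - SW13.
So from SW3 the first move is to SW27.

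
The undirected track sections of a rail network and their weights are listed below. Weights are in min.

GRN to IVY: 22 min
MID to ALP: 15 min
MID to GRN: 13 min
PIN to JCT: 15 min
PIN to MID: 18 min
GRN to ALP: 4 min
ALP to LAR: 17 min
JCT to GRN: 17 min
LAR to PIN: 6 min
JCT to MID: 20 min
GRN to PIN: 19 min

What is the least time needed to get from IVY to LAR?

43 min

Candidate routes:
IVY → GRN → PIN → LAR: 22+19+6 = 47
IVY → GRN → ALP → LAR: 22+4+17 = 43
The minimum is 43 min via IVY → GRN → ALP → LAR.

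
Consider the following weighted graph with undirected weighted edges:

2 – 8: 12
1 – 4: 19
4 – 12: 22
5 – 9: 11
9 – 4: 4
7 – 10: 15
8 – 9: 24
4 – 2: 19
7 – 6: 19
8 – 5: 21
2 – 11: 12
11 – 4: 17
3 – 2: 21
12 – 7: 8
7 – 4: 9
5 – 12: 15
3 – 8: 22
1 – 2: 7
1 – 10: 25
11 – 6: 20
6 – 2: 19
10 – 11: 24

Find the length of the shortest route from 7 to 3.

Settle nodes by increasing distance from 7:
7: 0
12: 8  (via 7)
4: 9  (via 7)
9: 13  (via 4)
10: 15  (via 7)
6: 19  (via 7)
5: 23  (via 12)
11: 26  (via 4)
1: 28  (via 4)
2: 28  (via 4)
8: 37  (via 9)
3: 49  (via 2)
Shortest route: 7–4–2–3 = 49.

49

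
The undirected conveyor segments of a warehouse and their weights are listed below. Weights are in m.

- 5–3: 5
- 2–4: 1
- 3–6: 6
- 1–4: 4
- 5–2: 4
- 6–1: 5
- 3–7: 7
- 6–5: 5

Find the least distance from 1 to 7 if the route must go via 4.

Shortest 1→4: 1–4 = 4
Best 4 to 7: 4–2–5–3–7 costing 17
Total via 4: 4 + 17 = 21 m.

21 m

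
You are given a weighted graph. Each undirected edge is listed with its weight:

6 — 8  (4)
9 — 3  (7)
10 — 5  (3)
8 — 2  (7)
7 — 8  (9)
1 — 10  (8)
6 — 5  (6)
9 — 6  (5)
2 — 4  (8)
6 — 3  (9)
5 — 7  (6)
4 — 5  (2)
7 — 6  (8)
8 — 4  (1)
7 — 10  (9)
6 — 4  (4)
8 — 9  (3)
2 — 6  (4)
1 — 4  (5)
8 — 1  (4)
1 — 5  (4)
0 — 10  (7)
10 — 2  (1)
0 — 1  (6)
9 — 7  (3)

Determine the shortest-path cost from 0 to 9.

Running Dijkstra from 0:
0: 0
1: 6  (via 0)
10: 7  (via 0)
2: 8  (via 10)
5: 10  (via 1)
8: 10  (via 1)
4: 11  (via 1)
6: 12  (via 2)
9: 13  (via 8)
Shortest route: 0–1–8–9 = 13.

13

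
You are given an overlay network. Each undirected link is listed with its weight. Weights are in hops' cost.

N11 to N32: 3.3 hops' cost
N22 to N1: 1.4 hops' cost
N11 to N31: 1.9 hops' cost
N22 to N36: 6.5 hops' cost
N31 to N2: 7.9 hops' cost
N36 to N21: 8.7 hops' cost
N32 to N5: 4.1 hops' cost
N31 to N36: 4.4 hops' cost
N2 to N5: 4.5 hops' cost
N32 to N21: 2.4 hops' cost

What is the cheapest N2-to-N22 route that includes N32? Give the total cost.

Best N2 to N32: N2 → N5 → N32 costing 8.6
Shortest N32→N22: N32 → N11 → N31 → N36 → N22 = 16.1
Total via N32: 8.6 + 16.1 = 24.7 hops' cost.

24.7 hops' cost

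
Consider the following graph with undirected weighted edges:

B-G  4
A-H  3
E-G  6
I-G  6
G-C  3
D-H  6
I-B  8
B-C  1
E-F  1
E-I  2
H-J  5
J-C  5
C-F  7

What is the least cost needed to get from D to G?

19

Compare a few routes:
D - H - J - C - B - G: 6+5+5+1+4 = 21
D - H - J - C - G: 6+5+5+3 = 19
The minimum is 19 via D - H - J - C - G.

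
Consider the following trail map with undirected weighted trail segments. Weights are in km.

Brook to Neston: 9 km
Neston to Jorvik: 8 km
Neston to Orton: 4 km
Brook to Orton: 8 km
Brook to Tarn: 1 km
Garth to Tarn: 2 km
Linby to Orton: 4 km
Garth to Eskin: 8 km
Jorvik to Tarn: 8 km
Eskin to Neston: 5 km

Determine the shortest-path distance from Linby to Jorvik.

Enumerating some paths:
Linby - Orton - Brook - Tarn - Jorvik: 4+8+1+8 = 21
Linby - Orton - Neston - Jorvik: 4+4+8 = 16
The minimum is 16 km via Linby - Orton - Neston - Jorvik.

16 km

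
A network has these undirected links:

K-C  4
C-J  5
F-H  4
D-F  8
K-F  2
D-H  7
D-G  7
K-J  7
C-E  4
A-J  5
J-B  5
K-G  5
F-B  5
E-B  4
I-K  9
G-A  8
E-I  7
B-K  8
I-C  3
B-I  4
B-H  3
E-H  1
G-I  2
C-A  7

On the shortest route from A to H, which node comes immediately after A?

C

Candidate routes:
A–C–E–H: 7+4+1 = 12
A–J–C–E–H: 5+5+4+1 = 15
A–J–B–H: 5+5+3 = 13
A–J–B–E–H: 5+5+4+1 = 15
Cheapest is A–C–E–H at 12.
So from A the first move is to C.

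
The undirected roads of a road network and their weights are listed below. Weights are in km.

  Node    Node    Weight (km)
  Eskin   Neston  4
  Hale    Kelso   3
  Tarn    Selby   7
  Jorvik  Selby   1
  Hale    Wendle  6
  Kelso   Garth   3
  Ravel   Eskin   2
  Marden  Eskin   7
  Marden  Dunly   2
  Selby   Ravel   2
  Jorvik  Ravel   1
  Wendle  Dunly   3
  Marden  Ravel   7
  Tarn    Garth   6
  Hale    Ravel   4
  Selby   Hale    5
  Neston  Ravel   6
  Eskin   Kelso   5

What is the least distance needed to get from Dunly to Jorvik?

Running Dijkstra from Dunly:
Dunly: 0
Marden: 2  (via Dunly)
Wendle: 3  (via Dunly)
Hale: 9  (via Wendle)
Eskin: 9  (via Marden)
Ravel: 9  (via Marden)
Jorvik: 10  (via Ravel)
Shortest route: Dunly–Marden–Ravel–Jorvik = 10 km.

10 km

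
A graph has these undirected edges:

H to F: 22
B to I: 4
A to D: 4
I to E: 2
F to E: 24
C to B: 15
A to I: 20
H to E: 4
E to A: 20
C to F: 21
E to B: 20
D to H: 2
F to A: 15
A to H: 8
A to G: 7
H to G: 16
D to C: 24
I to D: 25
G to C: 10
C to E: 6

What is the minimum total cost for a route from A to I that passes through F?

Shortest A→F: A → F = 15
Best F to I: F → E → I costing 26
Total via F: 15 + 26 = 41.

41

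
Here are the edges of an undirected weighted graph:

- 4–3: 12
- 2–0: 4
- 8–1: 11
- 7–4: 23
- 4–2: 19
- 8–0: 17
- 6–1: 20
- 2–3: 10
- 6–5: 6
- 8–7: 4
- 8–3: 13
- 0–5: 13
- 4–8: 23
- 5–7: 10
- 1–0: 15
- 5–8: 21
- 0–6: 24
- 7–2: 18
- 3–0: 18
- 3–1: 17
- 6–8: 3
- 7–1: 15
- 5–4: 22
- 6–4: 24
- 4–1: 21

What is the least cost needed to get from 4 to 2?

Settle nodes by increasing distance from 4:
4: 0
3: 12  (via 4)
2: 19  (via 4)
Shortest route: 4–2 = 19.

19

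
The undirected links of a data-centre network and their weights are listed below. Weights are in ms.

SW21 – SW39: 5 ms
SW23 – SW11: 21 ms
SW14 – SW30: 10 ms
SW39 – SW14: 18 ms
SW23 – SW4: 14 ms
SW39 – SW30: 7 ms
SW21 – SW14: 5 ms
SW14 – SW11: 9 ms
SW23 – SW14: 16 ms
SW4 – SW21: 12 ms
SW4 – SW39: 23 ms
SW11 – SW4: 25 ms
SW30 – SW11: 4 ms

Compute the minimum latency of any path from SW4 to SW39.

17 ms

Compare a few routes:
SW4 - SW21 - SW39: 12+5 = 17
SW4 - SW39: 23 = 23
Cheapest is SW4 - SW21 - SW39 at 17 ms.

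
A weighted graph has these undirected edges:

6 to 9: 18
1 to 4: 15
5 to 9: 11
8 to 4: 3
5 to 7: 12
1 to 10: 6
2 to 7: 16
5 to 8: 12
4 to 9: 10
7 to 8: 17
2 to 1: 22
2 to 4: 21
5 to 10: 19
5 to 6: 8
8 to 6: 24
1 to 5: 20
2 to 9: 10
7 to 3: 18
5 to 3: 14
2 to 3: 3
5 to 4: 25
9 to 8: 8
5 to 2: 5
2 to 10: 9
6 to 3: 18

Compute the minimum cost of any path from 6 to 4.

Compare a few routes:
6 → 9 → 4: 18+10 = 28
6 → 8 → 4: 24+3 = 27
6 → 5 → 8 → 4: 8+12+3 = 23
Cheapest is 6 → 5 → 8 → 4 at 23.

23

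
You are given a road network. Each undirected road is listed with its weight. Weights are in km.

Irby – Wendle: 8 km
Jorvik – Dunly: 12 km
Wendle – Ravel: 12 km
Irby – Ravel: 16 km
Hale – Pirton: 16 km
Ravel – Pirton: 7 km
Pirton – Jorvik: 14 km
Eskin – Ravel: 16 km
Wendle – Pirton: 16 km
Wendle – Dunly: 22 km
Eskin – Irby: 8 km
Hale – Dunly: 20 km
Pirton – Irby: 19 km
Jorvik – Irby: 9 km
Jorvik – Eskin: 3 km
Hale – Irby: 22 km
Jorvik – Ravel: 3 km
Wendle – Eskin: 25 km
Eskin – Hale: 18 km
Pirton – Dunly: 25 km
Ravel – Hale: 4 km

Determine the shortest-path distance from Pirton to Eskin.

13 km

Candidate routes:
Pirton - Jorvik - Eskin: 14+3 = 17
Pirton - Ravel - Jorvik - Eskin: 7+3+3 = 13
Pirton - Ravel - Eskin: 7+16 = 23
The minimum is 13 km via Pirton - Ravel - Jorvik - Eskin.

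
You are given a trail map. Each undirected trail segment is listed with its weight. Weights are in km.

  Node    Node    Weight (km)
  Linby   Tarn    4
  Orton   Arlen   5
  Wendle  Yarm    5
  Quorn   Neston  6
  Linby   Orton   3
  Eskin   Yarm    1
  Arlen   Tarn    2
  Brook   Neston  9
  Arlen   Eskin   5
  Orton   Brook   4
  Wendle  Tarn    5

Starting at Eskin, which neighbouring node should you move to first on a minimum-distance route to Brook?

Arlen

Enumerating some paths:
Eskin - Arlen - Tarn - Linby - Orton - Brook: 5+2+4+3+4 = 18
Eskin - Yarm - Wendle - Tarn - Arlen - Orton - Brook: 1+5+5+2+5+4 = 22
Eskin - Arlen - Orton - Brook: 5+5+4 = 14
Eskin - Yarm - Wendle - Tarn - Linby - Orton - Brook: 1+5+5+4+3+4 = 22
Cheapest is Eskin - Arlen - Orton - Brook at 14 km.
So from Eskin the first move is to Arlen.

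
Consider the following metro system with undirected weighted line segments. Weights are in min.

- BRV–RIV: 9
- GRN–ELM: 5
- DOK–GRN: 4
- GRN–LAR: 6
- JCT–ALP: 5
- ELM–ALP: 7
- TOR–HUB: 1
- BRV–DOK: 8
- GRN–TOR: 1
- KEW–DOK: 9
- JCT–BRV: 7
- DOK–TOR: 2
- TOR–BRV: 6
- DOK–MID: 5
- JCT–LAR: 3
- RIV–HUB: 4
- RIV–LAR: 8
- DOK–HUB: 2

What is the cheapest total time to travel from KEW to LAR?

18 min

Running Dijkstra from KEW:
KEW: 0
DOK: 9  (via KEW)
TOR: 11  (via DOK)
HUB: 11  (via DOK)
GRN: 12  (via TOR)
MID: 14  (via DOK)
RIV: 15  (via HUB)
BRV: 17  (via DOK)
ELM: 17  (via GRN)
LAR: 18  (via GRN)
Shortest route: KEW–DOK–TOR–GRN–LAR = 18 min.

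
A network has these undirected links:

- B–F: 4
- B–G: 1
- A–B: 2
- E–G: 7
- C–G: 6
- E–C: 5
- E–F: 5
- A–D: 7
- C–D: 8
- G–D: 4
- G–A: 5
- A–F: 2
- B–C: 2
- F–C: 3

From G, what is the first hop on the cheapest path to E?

Compare a few routes:
G - E: 7 = 7
G - B - F - E: 1+4+5 = 10
G - B - C - E: 1+2+5 = 8
G - B - A - F - E: 1+2+2+5 = 10
The minimum is 7 via G - E.
So from G the first move is to E.

E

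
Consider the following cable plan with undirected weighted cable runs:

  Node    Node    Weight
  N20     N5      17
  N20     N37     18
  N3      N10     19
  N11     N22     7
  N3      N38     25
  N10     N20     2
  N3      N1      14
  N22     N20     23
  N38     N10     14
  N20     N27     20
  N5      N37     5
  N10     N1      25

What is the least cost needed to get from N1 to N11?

57

Enumerating some paths:
N1–N3–N10–N20–N22–N11: 14+19+2+23+7 = 65
N1–N10–N20–N22–N11: 25+2+23+7 = 57
N1–N3–N38–N10–N20–N22–N11: 14+25+14+2+23+7 = 85
Cheapest is N1–N10–N20–N22–N11 at 57.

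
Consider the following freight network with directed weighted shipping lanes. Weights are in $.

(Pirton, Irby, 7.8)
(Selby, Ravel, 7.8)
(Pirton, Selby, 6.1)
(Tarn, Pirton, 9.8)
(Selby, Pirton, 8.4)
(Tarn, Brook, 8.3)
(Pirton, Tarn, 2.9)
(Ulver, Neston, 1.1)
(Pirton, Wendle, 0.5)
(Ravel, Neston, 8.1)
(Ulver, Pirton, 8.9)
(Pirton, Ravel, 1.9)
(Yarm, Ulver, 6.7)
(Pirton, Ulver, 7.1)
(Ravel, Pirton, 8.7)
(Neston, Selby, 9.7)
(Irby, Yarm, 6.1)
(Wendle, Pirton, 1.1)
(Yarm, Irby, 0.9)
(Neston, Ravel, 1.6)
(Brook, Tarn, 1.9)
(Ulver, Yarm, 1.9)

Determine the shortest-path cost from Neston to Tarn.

$13.2

Settle nodes by increasing distance from Neston:
Neston: 0
Ravel: 1.6  (via Neston)
Selby: 9.7  (via Neston)
Pirton: 10.3  (via Ravel)
Wendle: 10.8  (via Pirton)
Tarn: 13.2  (via Pirton)
Shortest route: Neston–Ravel–Pirton–Tarn = $13.2.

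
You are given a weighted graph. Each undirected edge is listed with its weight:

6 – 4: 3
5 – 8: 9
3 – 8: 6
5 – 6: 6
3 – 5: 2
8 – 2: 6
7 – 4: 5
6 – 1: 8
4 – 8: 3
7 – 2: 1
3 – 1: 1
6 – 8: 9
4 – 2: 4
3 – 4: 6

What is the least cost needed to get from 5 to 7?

Shortest distances from 5:
5: 0
3: 2  (via 5)
1: 3  (via 3)
6: 6  (via 5)
4: 8  (via 3)
8: 8  (via 3)
2: 12  (via 4)
7: 13  (via 4)
Shortest route: 5–3–4–7 = 13.

13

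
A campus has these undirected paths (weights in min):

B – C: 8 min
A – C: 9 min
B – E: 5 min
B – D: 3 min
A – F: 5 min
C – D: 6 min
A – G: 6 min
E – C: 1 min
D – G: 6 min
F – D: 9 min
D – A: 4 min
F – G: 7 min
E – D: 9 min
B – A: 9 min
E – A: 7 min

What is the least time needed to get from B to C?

Shortest distances from B:
B: 0
D: 3  (via B)
E: 5  (via B)
C: 6  (via E)
Shortest route: B → E → C = 6 min.

6 min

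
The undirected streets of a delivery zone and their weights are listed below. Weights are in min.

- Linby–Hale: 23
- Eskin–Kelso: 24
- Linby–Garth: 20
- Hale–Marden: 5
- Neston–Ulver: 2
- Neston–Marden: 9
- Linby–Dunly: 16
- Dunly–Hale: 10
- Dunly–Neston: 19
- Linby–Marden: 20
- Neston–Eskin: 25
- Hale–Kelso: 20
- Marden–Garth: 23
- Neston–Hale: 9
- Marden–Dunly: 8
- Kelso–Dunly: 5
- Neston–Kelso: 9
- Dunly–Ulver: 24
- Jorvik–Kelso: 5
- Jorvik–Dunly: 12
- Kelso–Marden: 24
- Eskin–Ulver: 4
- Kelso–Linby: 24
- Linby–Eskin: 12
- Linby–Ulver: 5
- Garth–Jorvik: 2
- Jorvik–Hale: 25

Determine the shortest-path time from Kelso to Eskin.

Settle nodes by increasing distance from Kelso:
Kelso: 0
Dunly: 5  (via Kelso)
Jorvik: 5  (via Kelso)
Garth: 7  (via Jorvik)
Neston: 9  (via Kelso)
Ulver: 11  (via Neston)
Marden: 13  (via Dunly)
Hale: 15  (via Dunly)
Eskin: 15  (via Ulver)
Shortest route: Kelso → Neston → Ulver → Eskin = 15 min.

15 min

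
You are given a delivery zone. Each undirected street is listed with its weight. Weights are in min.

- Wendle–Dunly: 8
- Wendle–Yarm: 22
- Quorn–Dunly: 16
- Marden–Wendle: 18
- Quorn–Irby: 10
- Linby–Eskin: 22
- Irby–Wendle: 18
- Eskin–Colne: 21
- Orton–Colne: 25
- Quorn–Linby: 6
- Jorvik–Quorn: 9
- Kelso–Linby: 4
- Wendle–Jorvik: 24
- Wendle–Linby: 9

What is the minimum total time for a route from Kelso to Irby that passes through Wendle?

Best Kelso to Wendle: Kelso → Linby → Wendle costing 13
Best Wendle to Irby: Wendle → Irby costing 18
Total via Wendle: 13 + 18 = 31 min.

31 min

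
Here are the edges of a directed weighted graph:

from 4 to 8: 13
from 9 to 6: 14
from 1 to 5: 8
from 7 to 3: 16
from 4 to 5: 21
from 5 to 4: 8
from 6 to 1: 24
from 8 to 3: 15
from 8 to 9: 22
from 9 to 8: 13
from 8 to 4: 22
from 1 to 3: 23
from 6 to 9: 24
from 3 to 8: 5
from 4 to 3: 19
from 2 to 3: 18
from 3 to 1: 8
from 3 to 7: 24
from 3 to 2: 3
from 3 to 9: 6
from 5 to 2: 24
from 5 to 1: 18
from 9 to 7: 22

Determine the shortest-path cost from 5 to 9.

33

Settle nodes by increasing distance from 5:
5: 0
4: 8  (via 5)
1: 18  (via 5)
8: 21  (via 4)
2: 24  (via 5)
3: 27  (via 4)
9: 33  (via 3)
Shortest route: 5 → 4 → 3 → 9 = 33.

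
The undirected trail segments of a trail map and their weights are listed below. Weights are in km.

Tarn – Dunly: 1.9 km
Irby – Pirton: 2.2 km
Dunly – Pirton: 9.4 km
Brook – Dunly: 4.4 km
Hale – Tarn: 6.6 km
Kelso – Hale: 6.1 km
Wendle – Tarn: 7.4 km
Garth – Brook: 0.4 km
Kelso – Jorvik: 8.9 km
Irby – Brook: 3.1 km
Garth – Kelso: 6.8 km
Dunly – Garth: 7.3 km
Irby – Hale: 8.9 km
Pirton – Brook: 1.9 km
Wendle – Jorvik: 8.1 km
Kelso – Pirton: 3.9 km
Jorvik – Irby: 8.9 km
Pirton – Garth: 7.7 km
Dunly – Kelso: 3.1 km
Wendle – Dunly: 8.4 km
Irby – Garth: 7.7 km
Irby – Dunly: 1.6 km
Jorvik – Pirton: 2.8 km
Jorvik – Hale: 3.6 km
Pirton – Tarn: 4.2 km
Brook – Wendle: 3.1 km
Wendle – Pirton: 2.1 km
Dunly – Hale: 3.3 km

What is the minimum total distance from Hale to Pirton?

Compare a few routes:
Hale → Jorvik → Pirton: 3.6+2.8 = 6.4
Hale → Dunly → Brook → Pirton: 3.3+4.4+1.9 = 9.6
Hale → Dunly → Tarn → Pirton: 3.3+1.9+4.2 = 9.4
Hale → Dunly → Irby → Pirton: 3.3+1.6+2.2 = 7.1
The minimum is 6.4 km via Hale → Jorvik → Pirton.

6.4 km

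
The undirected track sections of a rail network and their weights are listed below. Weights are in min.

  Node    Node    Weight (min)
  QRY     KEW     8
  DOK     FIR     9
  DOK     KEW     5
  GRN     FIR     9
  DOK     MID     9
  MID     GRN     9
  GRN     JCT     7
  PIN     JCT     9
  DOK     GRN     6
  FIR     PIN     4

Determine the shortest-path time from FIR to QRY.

Settle nodes by increasing distance from FIR:
FIR: 0
PIN: 4  (via FIR)
GRN: 9  (via FIR)
DOK: 9  (via FIR)
JCT: 13  (via PIN)
KEW: 14  (via DOK)
MID: 18  (via GRN)
QRY: 22  (via KEW)
Shortest route: FIR–DOK–KEW–QRY = 22 min.

22 min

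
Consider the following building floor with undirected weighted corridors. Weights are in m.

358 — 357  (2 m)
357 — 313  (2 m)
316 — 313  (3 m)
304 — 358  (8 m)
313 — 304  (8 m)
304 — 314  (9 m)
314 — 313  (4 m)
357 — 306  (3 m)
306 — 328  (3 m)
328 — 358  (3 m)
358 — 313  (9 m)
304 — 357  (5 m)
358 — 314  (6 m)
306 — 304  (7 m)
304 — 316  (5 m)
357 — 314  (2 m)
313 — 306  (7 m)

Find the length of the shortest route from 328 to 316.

Candidate routes:
328 → 306 → 357 → 313 → 316: 3+3+2+3 = 11
328 → 358 → 357 → 313 → 316: 3+2+2+3 = 10
The minimum is 10 m via 328 → 358 → 357 → 313 → 316.

10 m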